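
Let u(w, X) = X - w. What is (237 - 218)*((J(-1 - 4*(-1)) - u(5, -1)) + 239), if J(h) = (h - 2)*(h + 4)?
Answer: 4788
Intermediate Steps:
J(h) = (-2 + h)*(4 + h)
(237 - 218)*((J(-1 - 4*(-1)) - u(5, -1)) + 239) = (237 - 218)*(((-8 + (-1 - 4*(-1))² + 2*(-1 - 4*(-1))) - (-1 - 1*5)) + 239) = 19*(((-8 + (-1 + 4)² + 2*(-1 + 4)) - (-1 - 5)) + 239) = 19*(((-8 + 3² + 2*3) - 1*(-6)) + 239) = 19*(((-8 + 9 + 6) + 6) + 239) = 19*((7 + 6) + 239) = 19*(13 + 239) = 19*252 = 4788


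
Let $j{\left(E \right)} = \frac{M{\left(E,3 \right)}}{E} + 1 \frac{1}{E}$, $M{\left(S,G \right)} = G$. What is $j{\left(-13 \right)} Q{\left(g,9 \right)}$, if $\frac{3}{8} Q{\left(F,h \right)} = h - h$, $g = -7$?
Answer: $0$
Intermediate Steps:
$Q{\left(F,h \right)} = 0$ ($Q{\left(F,h \right)} = \frac{8 \left(h - h\right)}{3} = \frac{8}{3} \cdot 0 = 0$)
$j{\left(E \right)} = \frac{4}{E}$ ($j{\left(E \right)} = \frac{3}{E} + 1 \frac{1}{E} = \frac{3}{E} + \frac{1}{E} = \frac{4}{E}$)
$j{\left(-13 \right)} Q{\left(g,9 \right)} = \frac{4}{-13} \cdot 0 = 4 \left(- \frac{1}{13}\right) 0 = \left(- \frac{4}{13}\right) 0 = 0$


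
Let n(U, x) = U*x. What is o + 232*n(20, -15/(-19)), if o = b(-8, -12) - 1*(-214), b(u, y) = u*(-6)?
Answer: 74578/19 ≈ 3925.2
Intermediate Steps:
b(u, y) = -6*u
o = 262 (o = -6*(-8) - 1*(-214) = 48 + 214 = 262)
o + 232*n(20, -15/(-19)) = 262 + 232*(20*(-15/(-19))) = 262 + 232*(20*(-15*(-1/19))) = 262 + 232*(20*(15/19)) = 262 + 232*(300/19) = 262 + 69600/19 = 74578/19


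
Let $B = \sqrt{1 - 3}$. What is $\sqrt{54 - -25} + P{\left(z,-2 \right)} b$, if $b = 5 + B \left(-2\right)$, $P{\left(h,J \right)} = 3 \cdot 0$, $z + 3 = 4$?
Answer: $\sqrt{79} \approx 8.8882$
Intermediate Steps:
$z = 1$ ($z = -3 + 4 = 1$)
$P{\left(h,J \right)} = 0$
$B = i \sqrt{2}$ ($B = \sqrt{-2} = i \sqrt{2} \approx 1.4142 i$)
$b = 5 - 2 i \sqrt{2}$ ($b = 5 + i \sqrt{2} \left(-2\right) = 5 - 2 i \sqrt{2} \approx 5.0 - 2.8284 i$)
$\sqrt{54 - -25} + P{\left(z,-2 \right)} b = \sqrt{54 - -25} + 0 \left(5 - 2 i \sqrt{2}\right) = \sqrt{54 + 25} + 0 = \sqrt{79} + 0 = \sqrt{79}$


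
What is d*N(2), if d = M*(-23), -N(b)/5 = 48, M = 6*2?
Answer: 66240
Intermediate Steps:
M = 12
N(b) = -240 (N(b) = -5*48 = -240)
d = -276 (d = 12*(-23) = -276)
d*N(2) = -276*(-240) = 66240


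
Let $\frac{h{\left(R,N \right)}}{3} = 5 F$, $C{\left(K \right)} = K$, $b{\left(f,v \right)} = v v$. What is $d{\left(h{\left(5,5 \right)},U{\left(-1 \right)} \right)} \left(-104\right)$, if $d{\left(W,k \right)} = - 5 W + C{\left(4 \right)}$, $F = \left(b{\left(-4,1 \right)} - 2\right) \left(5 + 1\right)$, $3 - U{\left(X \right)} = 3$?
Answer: $-47216$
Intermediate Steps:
$U{\left(X \right)} = 0$ ($U{\left(X \right)} = 3 - 3 = 0$)
$b{\left(f,v \right)} = v^{2}$
$F = -6$ ($F = \left(1^{2} - 2\right) \left(5 + 1\right) = \left(1 - 2\right) 6 = \left(-1\right) 6 = -6$)
$h{\left(R,N \right)} = -90$ ($h{\left(R,N \right)} = 3 \cdot 5 \left(-6\right) = 3 \left(-30\right) = -90$)
$d{\left(W,k \right)} = 4 - 5 W$ ($d{\left(W,k \right)} = - 5 W + 4 = 4 - 5 W$)
$d{\left(h{\left(5,5 \right)},U{\left(-1 \right)} \right)} \left(-104\right) = \left(4 - -450\right) \left(-104\right) = \left(4 + 450\right) \left(-104\right) = 454 \left(-104\right) = -47216$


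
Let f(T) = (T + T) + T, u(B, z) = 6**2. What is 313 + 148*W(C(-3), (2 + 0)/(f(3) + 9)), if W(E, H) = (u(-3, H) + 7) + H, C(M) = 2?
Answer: 60241/9 ≈ 6693.4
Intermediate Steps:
u(B, z) = 36
f(T) = 3*T (f(T) = 2*T + T = 3*T)
W(E, H) = 43 + H (W(E, H) = (36 + 7) + H = 43 + H)
313 + 148*W(C(-3), (2 + 0)/(f(3) + 9)) = 313 + 148*(43 + (2 + 0)/(3*3 + 9)) = 313 + 148*(43 + 2/(9 + 9)) = 313 + 148*(43 + 2/18) = 313 + 148*(43 + 2*(1/18)) = 313 + 148*(43 + 1/9) = 313 + 148*(388/9) = 313 + 57424/9 = 60241/9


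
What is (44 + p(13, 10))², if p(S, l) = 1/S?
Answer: 328329/169 ≈ 1942.8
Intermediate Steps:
(44 + p(13, 10))² = (44 + 1/13)² = (573/13)² = 328329/169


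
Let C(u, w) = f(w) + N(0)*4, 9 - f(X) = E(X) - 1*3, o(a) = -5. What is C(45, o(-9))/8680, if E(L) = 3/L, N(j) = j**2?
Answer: 9/6200 ≈ 0.0014516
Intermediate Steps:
f(X) = 12 - 3/X (f(X) = 9 - (3/X - 1*3) = 9 - (3/X - 3) = 9 - (-3 + 3/X) = 9 + (3 - 3/X) = 12 - 3/X)
C(u, w) = 12 - 3/w (C(u, w) = (12 - 3/w) + 0**2*4 = (12 - 3/w) + 0*4 = (12 - 3/w) + 0 = 12 - 3/w)
C(45, o(-9))/8680 = (12 - 3/(-5))/8680 = (12 - 3*(-1/5))*(1/8680) = (12 + 3/5)*(1/8680) = (63/5)*(1/8680) = 9/6200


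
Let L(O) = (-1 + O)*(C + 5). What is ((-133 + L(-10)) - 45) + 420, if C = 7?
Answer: 110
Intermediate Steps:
L(O) = -12 + 12*O (L(O) = (-1 + O)*(7 + 5) = (-1 + O)*12 = -12 + 12*O)
((-133 + L(-10)) - 45) + 420 = ((-133 + (-12 + 12*(-10))) - 45) + 420 = ((-133 + (-12 - 120)) - 45) + 420 = ((-133 - 132) - 45) + 420 = (-265 - 45) + 420 = -310 + 420 = 110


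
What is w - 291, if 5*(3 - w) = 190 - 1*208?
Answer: -1422/5 ≈ -284.40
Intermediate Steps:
w = 33/5 (w = 3 - (190 - 1*208)/5 = 3 - (190 - 208)/5 = 3 - ⅕*(-18) = 3 + 18/5 = 33/5 ≈ 6.6000)
w - 291 = 33/5 - 291 = -1422/5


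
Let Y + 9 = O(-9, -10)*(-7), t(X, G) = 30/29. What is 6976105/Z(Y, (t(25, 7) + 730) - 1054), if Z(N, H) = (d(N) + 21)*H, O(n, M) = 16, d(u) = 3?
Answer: -202307045/224784 ≈ -900.01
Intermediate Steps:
t(X, G) = 30/29 (t(X, G) = 30*(1/29) = 30/29)
Y = -121 (Y = -9 + 16*(-7) = -9 - 112 = -121)
Z(N, H) = 24*H (Z(N, H) = (3 + 21)*H = 24*H)
6976105/Z(Y, (t(25, 7) + 730) - 1054) = 6976105/((24*((30/29 + 730) - 1054))) = 6976105/((24*(21200/29 - 1054))) = 6976105/((24*(-9366/29))) = 6976105/(-224784/29) = 6976105*(-29/224784) = -202307045/224784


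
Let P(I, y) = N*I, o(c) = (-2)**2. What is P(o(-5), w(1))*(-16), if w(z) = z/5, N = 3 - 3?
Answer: 0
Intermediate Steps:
N = 0
w(z) = z/5 (w(z) = z*(1/5) = z/5)
o(c) = 4
P(I, y) = 0 (P(I, y) = 0*I = 0)
P(o(-5), w(1))*(-16) = 0*(-16) = 0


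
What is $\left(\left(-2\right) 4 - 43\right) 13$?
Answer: $-663$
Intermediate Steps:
$\left(\left(-2\right) 4 - 43\right) 13 = \left(-8 - 43\right) 13 = \left(-51\right) 13 = -663$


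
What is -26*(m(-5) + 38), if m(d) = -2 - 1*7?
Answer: -754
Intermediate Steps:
m(d) = -9 (m(d) = -2 - 7 = -9)
-26*(m(-5) + 38) = -26*(-9 + 38) = -26*29 = -754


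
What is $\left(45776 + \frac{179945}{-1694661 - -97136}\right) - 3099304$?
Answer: $- \frac{975617499629}{319505} \approx -3.0535 \cdot 10^{6}$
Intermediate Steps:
$\left(45776 + \frac{179945}{-1694661 - -97136}\right) - 3099304 = \left(45776 + \frac{179945}{-1694661 + 97136}\right) - 3099304 = \left(45776 + \frac{179945}{-1597525}\right) - 3099304 = \left(45776 + 179945 \left(- \frac{1}{1597525}\right)\right) - 3099304 = \left(45776 - \frac{35989}{319505}\right) - 3099304 = \frac{14625624891}{319505} - 3099304 = - \frac{975617499629}{319505}$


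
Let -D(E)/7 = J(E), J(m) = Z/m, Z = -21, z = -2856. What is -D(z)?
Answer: 7/136 ≈ 0.051471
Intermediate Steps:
J(m) = -21/m
D(E) = 147/E (D(E) = -(-147)/E = 147/E)
-D(z) = -147/(-2856) = -147*(-1)/2856 = -1*(-7/136) = 7/136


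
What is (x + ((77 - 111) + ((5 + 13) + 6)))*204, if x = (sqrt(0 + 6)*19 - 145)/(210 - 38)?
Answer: -95115/43 + 969*sqrt(6)/43 ≈ -2156.8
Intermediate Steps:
x = -145/172 + 19*sqrt(6)/172 (x = (sqrt(6)*19 - 145)/172 = (19*sqrt(6) - 145)*(1/172) = (-145 + 19*sqrt(6))*(1/172) = -145/172 + 19*sqrt(6)/172 ≈ -0.57244)
(x + ((77 - 111) + ((5 + 13) + 6)))*204 = ((-145/172 + 19*sqrt(6)/172) + ((77 - 111) + ((5 + 13) + 6)))*204 = ((-145/172 + 19*sqrt(6)/172) + (-34 + (18 + 6)))*204 = ((-145/172 + 19*sqrt(6)/172) + (-34 + 24))*204 = ((-145/172 + 19*sqrt(6)/172) - 10)*204 = (-1865/172 + 19*sqrt(6)/172)*204 = -95115/43 + 969*sqrt(6)/43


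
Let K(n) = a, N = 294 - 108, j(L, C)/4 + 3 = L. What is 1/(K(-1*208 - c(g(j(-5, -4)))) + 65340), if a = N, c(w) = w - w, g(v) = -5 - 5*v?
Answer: 1/65526 ≈ 1.5261e-5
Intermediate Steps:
j(L, C) = -12 + 4*L
c(w) = 0
N = 186
a = 186
K(n) = 186
1/(K(-1*208 - c(g(j(-5, -4)))) + 65340) = 1/(186 + 65340) = 1/65526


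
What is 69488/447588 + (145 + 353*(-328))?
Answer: -12939639811/111897 ≈ -1.1564e+5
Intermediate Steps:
69488/447588 + (145 + 353*(-328)) = 69488*(1/447588) + (145 - 115784) = 17372/111897 - 115639 = -12939639811/111897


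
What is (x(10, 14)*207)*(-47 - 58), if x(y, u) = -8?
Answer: 173880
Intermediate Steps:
(x(10, 14)*207)*(-47 - 58) = (-8*207)*(-47 - 58) = -1656*(-105) = 173880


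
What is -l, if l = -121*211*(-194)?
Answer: -4953014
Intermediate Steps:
l = 4953014 (l = -25531*(-194) = 4953014)
-l = -1*4953014 = -4953014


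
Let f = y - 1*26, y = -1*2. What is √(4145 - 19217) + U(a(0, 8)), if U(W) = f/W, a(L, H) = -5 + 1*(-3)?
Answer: 7/2 + 4*I*√942 ≈ 3.5 + 122.77*I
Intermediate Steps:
y = -2
f = -28 (f = -2 - 1*26 = -2 - 26 = -28)
a(L, H) = -8 (a(L, H) = -5 - 3 = -8)
U(W) = -28/W
√(4145 - 19217) + U(a(0, 8)) = √(4145 - 19217) - 28/(-8) = √(-15072) - 28*(-⅛) = 4*I*√942 + 7/2 = 7/2 + 4*I*√942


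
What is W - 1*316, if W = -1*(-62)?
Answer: -254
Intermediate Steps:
W = 62
W - 1*316 = 62 - 1*316 = 62 - 316 = -254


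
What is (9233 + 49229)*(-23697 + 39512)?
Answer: 924576530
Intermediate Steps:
(9233 + 49229)*(-23697 + 39512) = 58462*15815 = 924576530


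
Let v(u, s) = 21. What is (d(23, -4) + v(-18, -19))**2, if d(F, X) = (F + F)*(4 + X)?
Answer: 441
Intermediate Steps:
d(F, X) = 2*F*(4 + X) (d(F, X) = (2*F)*(4 + X) = 2*F*(4 + X))
(d(23, -4) + v(-18, -19))**2 = (2*23*(4 - 4) + 21)**2 = (2*23*0 + 21)**2 = (0 + 21)**2 = 21**2 = 441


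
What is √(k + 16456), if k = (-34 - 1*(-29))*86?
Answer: √16026 ≈ 126.59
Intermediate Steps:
k = -430 (k = (-34 + 29)*86 = -5*86 = -430)
√(k + 16456) = √(-430 + 16456) = √16026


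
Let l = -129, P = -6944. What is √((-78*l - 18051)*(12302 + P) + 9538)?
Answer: 2*I*√10698881 ≈ 6541.8*I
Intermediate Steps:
√((-78*l - 18051)*(12302 + P) + 9538) = √((-78*(-129) - 18051)*(12302 - 6944) + 9538) = √((10062 - 18051)*5358 + 9538) = √(-7989*5358 + 9538) = √(-42805062 + 9538) = √(-42795524) = 2*I*√10698881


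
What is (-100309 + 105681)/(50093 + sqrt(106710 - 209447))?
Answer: 134549798/1254705693 - 2686*I*sqrt(102737)/1254705693 ≈ 0.10724 - 0.00068616*I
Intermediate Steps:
(-100309 + 105681)/(50093 + sqrt(106710 - 209447)) = 5372/(50093 + sqrt(-102737)) = 5372/(50093 + I*sqrt(102737))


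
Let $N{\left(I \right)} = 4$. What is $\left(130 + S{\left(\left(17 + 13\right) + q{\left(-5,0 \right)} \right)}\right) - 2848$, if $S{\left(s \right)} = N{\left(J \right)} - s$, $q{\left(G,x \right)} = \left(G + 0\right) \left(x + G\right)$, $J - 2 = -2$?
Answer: $-2769$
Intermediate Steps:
$J = 0$ ($J = 2 - 2 = 0$)
$q{\left(G,x \right)} = G \left(G + x\right)$
$S{\left(s \right)} = 4 - s$
$\left(130 + S{\left(\left(17 + 13\right) + q{\left(-5,0 \right)} \right)}\right) - 2848 = \left(130 - \left(26 - 5 \left(-5 + 0\right)\right)\right) - 2848 = \left(130 - \left(26 + 25\right)\right) - 2848 = \left(130 + \left(4 - \left(30 + 25\right)\right)\right) - 2848 = \left(130 + \left(4 - 55\right)\right) - 2848 = \left(130 - 51\right) - 2848 = 79 - 2848 = -2769$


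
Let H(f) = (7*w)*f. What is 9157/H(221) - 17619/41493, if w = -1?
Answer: -135735998/21396557 ≈ -6.3438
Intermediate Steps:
H(f) = -7*f (H(f) = (7*(-1))*f = -7*f)
9157/H(221) - 17619/41493 = 9157/((-7*221)) - 17619/41493 = 9157/(-1547) - 17619*1/41493 = 9157*(-1/1547) - 5873/13831 = -9157/1547 - 5873/13831 = -135735998/21396557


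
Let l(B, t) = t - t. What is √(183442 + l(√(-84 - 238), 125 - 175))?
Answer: √183442 ≈ 428.30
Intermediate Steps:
l(B, t) = 0
√(183442 + l(√(-84 - 238), 125 - 175)) = √(183442 + 0) = √183442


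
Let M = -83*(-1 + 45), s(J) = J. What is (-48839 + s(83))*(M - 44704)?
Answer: 2357645136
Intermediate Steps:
M = -3652 (M = -83*44 = -3652)
(-48839 + s(83))*(M - 44704) = (-48839 + 83)*(-3652 - 44704) = -48756*(-48356) = 2357645136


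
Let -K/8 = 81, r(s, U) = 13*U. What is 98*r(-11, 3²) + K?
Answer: 10818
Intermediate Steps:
K = -648 (K = -8*81 = -648)
98*r(-11, 3²) + K = 98*(13*3²) - 648 = 98*(13*9) - 648 = 98*117 - 648 = 11466 - 648 = 10818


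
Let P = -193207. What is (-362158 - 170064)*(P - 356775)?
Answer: 292712520004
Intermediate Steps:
(-362158 - 170064)*(P - 356775) = (-362158 - 170064)*(-193207 - 356775) = -532222*(-549982) = 292712520004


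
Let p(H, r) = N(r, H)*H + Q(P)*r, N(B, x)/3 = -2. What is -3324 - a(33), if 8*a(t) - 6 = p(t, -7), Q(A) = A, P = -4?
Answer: -6607/2 ≈ -3303.5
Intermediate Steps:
N(B, x) = -6 (N(B, x) = 3*(-2) = -6)
p(H, r) = -6*H - 4*r
a(t) = 17/4 - 3*t/4 (a(t) = ¾ + (-6*t - 4*(-7))/8 = ¾ + (-6*t + 28)/8 = ¾ + (28 - 6*t)/8 = ¾ + (7/2 - 3*t/4) = 17/4 - 3*t/4)
-3324 - a(33) = -3324 - (17/4 - ¾*33) = -3324 - (17/4 - 99/4) = -3324 - 1*(-41/2) = -3324 + 41/2 = -6607/2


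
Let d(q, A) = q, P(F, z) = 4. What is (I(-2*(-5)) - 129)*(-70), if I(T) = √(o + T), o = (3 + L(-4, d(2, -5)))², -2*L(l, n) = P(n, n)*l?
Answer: 9030 - 70*√131 ≈ 8228.8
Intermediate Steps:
L(l, n) = -2*l
o = 121 (o = (3 - 2*(-4))² = (3 + 8)² = 11² = 121)
I(T) = √(121 + T)
(I(-2*(-5)) - 129)*(-70) = (√(121 - 2*(-5)) - 129)*(-70) = (√(121 + 10) - 129)*(-70) = (√131 - 129)*(-70) = (-129 + √131)*(-70) = 9030 - 70*√131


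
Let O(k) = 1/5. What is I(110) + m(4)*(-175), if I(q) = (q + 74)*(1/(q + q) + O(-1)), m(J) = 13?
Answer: -24611/11 ≈ -2237.4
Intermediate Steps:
O(k) = ⅕
I(q) = (74 + q)*(⅕ + 1/(2*q)) (I(q) = (q + 74)*(1/(q + q) + ⅕) = (74 + q)*(1/(2*q) + ⅕) = (74 + q)*(⅕ + 1/(2*q)))
I(110) + m(4)*(-175) = (153/10 + 37/110 + (⅕)*110) + 13*(-175) = (153/10 + 37*(1/110) + 22) - 2275 = (153/10 + 37/110 + 22) - 2275 = 414/11 - 2275 = -24611/11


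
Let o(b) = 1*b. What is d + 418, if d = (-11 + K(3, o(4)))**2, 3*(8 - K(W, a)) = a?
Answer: 3931/9 ≈ 436.78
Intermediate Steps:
o(b) = b
K(W, a) = 8 - a/3
d = 169/9 (d = (-11 + (8 - 1/3*4))**2 = (-11 + (8 - 4/3))**2 = (-11 + 20/3)**2 = (-13/3)**2 = 169/9 ≈ 18.778)
d + 418 = 169/9 + 418 = 3931/9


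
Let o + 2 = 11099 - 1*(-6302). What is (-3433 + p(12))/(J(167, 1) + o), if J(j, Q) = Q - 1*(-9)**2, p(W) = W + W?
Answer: -3409/17319 ≈ -0.19684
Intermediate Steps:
p(W) = 2*W
o = 17399 (o = -2 + (11099 - 1*(-6302)) = -2 + (11099 + 6302) = -2 + 17401 = 17399)
J(j, Q) = -81 + Q (J(j, Q) = Q - 1*81 = Q - 81 = -81 + Q)
(-3433 + p(12))/(J(167, 1) + o) = (-3433 + 2*12)/((-81 + 1) + 17399) = (-3433 + 24)/(-80 + 17399) = -3409/17319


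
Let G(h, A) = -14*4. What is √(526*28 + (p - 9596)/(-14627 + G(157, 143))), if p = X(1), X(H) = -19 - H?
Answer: 2*√793839478430/14683 ≈ 121.36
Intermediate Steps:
G(h, A) = -56
p = -20 (p = -19 - 1*1 = -19 - 1 = -20)
√(526*28 + (p - 9596)/(-14627 + G(157, 143))) = √(526*28 + (-20 - 9596)/(-14627 - 56)) = √(14728 - 9616/(-14683)) = √(14728 - 9616*(-1/14683)) = √(14728 + 9616/14683) = √(216260840/14683) = 2*√793839478430/14683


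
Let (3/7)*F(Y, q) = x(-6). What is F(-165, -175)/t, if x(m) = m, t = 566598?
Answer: -7/283299 ≈ -2.4709e-5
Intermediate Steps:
F(Y, q) = -14 (F(Y, q) = (7/3)*(-6) = -14)
F(-165, -175)/t = -14/566598 = -14*1/566598 = -7/283299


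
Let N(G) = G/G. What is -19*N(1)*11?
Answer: -209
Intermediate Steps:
N(G) = 1
-19*N(1)*11 = -19*1*11 = -19*11 = -209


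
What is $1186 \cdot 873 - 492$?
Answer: $1034886$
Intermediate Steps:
$1186 \cdot 873 - 492 = 1035378 - 492 = 1034886$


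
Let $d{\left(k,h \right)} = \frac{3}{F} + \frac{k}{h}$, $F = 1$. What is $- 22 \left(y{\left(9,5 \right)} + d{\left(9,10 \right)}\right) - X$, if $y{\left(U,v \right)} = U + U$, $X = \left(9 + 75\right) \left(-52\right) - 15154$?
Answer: $\frac{95201}{5} \approx 19040.0$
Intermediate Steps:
$d{\left(k,h \right)} = 3 + \frac{k}{h}$ ($d{\left(k,h \right)} = \frac{3}{1} + \frac{k}{h} = 3 \cdot 1 + \frac{k}{h} = 3 + \frac{k}{h}$)
$X = -19522$ ($X = 84 \left(-52\right) - 15154 = -4368 - 15154 = -19522$)
$y{\left(U,v \right)} = 2 U$
$- 22 \left(y{\left(9,5 \right)} + d{\left(9,10 \right)}\right) - X = - 22 \left(2 \cdot 9 + \left(3 + \frac{9}{10}\right)\right) - -19522 = - 22 \left(18 + \left(3 + 9 \cdot \frac{1}{10}\right)\right) + 19522 = - 22 \left(18 + \left(3 + \frac{9}{10}\right)\right) + 19522 = - 22 \left(18 + \frac{39}{10}\right) + 19522 = \left(-22\right) \frac{219}{10} + 19522 = - \frac{2409}{5} + 19522 = \frac{95201}{5}$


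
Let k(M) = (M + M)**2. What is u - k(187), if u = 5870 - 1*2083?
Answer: -136089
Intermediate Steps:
k(M) = 4*M**2 (k(M) = (2*M)**2 = 4*M**2)
u = 3787 (u = 5870 - 2083 = 3787)
u - k(187) = 3787 - 4*187**2 = 3787 - 4*34969 = 3787 - 1*139876 = 3787 - 139876 = -136089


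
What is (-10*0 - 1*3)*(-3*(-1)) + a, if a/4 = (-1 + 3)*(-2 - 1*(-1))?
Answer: -17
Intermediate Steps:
a = -8 (a = 4*((-1 + 3)*(-2 - 1*(-1))) = 4*(2*(-2 + 1)) = 4*(2*(-1)) = 4*(-2) = -8)
(-10*0 - 1*3)*(-3*(-1)) + a = (-10*0 - 1*3)*(-3*(-1)) - 8 = (-5*0 - 3)*3 - 8 = (0 - 3)*3 - 8 = -3*3 - 8 = -9 - 8 = -17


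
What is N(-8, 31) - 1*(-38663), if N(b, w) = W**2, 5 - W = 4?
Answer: 38664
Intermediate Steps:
W = 1 (W = 5 - 1*4 = 5 - 4 = 1)
N(b, w) = 1 (N(b, w) = 1**2 = 1)
N(-8, 31) - 1*(-38663) = 1 - 1*(-38663) = 1 + 38663 = 38664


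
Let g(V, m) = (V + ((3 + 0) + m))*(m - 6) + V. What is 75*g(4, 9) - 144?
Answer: 3756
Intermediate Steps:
g(V, m) = V + (-6 + m)*(3 + V + m) (g(V, m) = (V + (3 + m))*(-6 + m) + V = (3 + V + m)*(-6 + m) + V = (-6 + m)*(3 + V + m) + V = V + (-6 + m)*(3 + V + m))
75*g(4, 9) - 144 = 75*(-18 + 9² - 5*4 - 3*9 + 4*9) - 144 = 75*(-18 + 81 - 20 - 27 + 36) - 144 = 75*52 - 144 = 3900 - 144 = 3756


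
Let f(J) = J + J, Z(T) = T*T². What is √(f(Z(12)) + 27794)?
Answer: 125*√2 ≈ 176.78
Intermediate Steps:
Z(T) = T³
f(J) = 2*J
√(f(Z(12)) + 27794) = √(2*12³ + 27794) = √(2*1728 + 27794) = √(3456 + 27794) = √31250 = 125*√2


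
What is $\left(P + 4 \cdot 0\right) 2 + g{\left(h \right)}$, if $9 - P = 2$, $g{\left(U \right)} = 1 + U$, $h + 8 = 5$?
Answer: $12$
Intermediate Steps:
$h = -3$ ($h = -8 + 5 = -3$)
$P = 7$ ($P = 9 - 2 = 7$)
$\left(P + 4 \cdot 0\right) 2 + g{\left(h \right)} = \left(7 + 4 \cdot 0\right) 2 + \left(1 - 3\right) = \left(7 + 0\right) 2 - 2 = 7 \cdot 2 - 2 = 14 - 2 = 12$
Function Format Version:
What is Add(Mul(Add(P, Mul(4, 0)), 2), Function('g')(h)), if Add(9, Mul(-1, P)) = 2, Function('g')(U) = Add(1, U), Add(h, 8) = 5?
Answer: 12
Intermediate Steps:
h = -3 (h = Add(-8, 5) = -3)
P = 7 (P = Add(9, Mul(-1, 2)) = Add(9, -2) = 7)
Add(Mul(Add(P, Mul(4, 0)), 2), Function('g')(h)) = Add(Mul(Add(7, Mul(4, 0)), 2), Add(1, -3)) = Add(Mul(Add(7, 0), 2), -2) = Add(Mul(7, 2), -2) = Add(14, -2) = 12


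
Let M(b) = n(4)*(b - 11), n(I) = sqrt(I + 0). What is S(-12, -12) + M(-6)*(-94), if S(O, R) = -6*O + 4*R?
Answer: 3220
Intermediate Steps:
n(I) = sqrt(I)
M(b) = -22 + 2*b (M(b) = sqrt(4)*(b - 11) = 2*(-11 + b) = -22 + 2*b)
S(-12, -12) + M(-6)*(-94) = (-6*(-12) + 4*(-12)) + (-22 + 2*(-6))*(-94) = (72 - 48) + (-22 - 12)*(-94) = 24 - 34*(-94) = 24 + 3196 = 3220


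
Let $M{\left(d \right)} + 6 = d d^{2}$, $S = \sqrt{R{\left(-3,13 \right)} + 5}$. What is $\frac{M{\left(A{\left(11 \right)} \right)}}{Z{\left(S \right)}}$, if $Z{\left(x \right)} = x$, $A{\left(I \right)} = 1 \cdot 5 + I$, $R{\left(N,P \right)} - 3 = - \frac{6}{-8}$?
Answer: $\frac{1636 \sqrt{35}}{7} \approx 1382.7$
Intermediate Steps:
$R{\left(N,P \right)} = \frac{15}{4}$ ($R{\left(N,P \right)} = 3 - \frac{6}{-8} = 3 - - \frac{3}{4} = 3 + \frac{3}{4} = \frac{15}{4}$)
$S = \frac{\sqrt{35}}{2}$ ($S = \sqrt{\frac{15}{4} + 5} = \sqrt{\frac{35}{4}} = \frac{\sqrt{35}}{2} \approx 2.958$)
$A{\left(I \right)} = 5 + I$
$M{\left(d \right)} = -6 + d^{3}$ ($M{\left(d \right)} = -6 + d d^{2} = -6 + d^{3}$)
$\frac{M{\left(A{\left(11 \right)} \right)}}{Z{\left(S \right)}} = \frac{-6 + \left(5 + 11\right)^{3}}{\frac{1}{2} \sqrt{35}} = \left(-6 + 16^{3}\right) \frac{2 \sqrt{35}}{35} = \left(-6 + 4096\right) \frac{2 \sqrt{35}}{35} = 4090 \frac{2 \sqrt{35}}{35} = \frac{1636 \sqrt{35}}{7}$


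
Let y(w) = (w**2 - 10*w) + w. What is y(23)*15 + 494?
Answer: 5324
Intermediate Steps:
y(w) = w**2 - 9*w
y(23)*15 + 494 = (23*(-9 + 23))*15 + 494 = (23*14)*15 + 494 = 322*15 + 494 = 4830 + 494 = 5324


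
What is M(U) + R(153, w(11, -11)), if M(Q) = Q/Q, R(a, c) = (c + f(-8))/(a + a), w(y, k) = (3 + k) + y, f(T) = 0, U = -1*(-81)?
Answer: 103/102 ≈ 1.0098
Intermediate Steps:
U = 81
w(y, k) = 3 + k + y
R(a, c) = c/(2*a) (R(a, c) = (c + 0)/(a + a) = c/((2*a)) = c*(1/(2*a)) = c/(2*a))
M(Q) = 1
M(U) + R(153, w(11, -11)) = 1 + (½)*(3 - 11 + 11)/153 = 1 + (½)*3*(1/153) = 1 + 1/102 = 103/102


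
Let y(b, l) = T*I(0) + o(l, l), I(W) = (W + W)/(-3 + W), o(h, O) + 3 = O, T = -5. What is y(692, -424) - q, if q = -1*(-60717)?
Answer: -61144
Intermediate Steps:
o(h, O) = -3 + O
I(W) = 2*W/(-3 + W) (I(W) = (2*W)/(-3 + W) = 2*W/(-3 + W))
q = 60717
y(b, l) = -3 + l (y(b, l) = -10*0/(-3 + 0) + (-3 + l) = -10*0/(-3) + (-3 + l) = -10*0*(-1)/3 + (-3 + l) = -5*0 + (-3 + l) = 0 + (-3 + l) = -3 + l)
y(692, -424) - q = (-3 - 424) - 1*60717 = -427 - 60717 = -61144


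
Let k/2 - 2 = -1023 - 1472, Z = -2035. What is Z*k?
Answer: 10146510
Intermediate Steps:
k = -4986 (k = 4 + 2*(-1023 - 1472) = 4 + 2*(-2495) = 4 - 4990 = -4986)
Z*k = -2035*(-4986) = 10146510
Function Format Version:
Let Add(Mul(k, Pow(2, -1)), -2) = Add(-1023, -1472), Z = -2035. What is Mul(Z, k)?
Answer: 10146510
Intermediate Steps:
k = -4986 (k = Add(4, Mul(2, Add(-1023, -1472))) = Add(4, Mul(2, -2495)) = Add(4, -4990) = -4986)
Mul(Z, k) = Mul(-2035, -4986) = 10146510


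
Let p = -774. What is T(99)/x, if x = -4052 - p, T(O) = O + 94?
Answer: -193/3278 ≈ -0.058877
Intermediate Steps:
T(O) = 94 + O
x = -3278 (x = -4052 - 1*(-774) = -4052 + 774 = -3278)
T(99)/x = (94 + 99)/(-3278) = 193*(-1/3278) = -193/3278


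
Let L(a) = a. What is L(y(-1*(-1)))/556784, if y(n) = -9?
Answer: -9/556784 ≈ -1.6164e-5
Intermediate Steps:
L(y(-1*(-1)))/556784 = -9/556784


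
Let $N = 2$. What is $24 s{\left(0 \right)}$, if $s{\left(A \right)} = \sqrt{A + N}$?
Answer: $24 \sqrt{2} \approx 33.941$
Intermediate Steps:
$s{\left(A \right)} = \sqrt{2 + A}$ ($s{\left(A \right)} = \sqrt{A + 2} = \sqrt{2 + A}$)
$24 s{\left(0 \right)} = 24 \sqrt{2 + 0} = 24 \sqrt{2}$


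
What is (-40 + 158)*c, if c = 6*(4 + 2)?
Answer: 4248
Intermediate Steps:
c = 36 (c = 6*6 = 36)
(-40 + 158)*c = (-40 + 158)*36 = 118*36 = 4248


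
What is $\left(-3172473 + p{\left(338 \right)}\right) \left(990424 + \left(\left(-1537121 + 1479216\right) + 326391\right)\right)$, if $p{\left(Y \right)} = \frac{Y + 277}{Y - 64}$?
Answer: $- \frac{547158156752085}{137} \approx -3.9939 \cdot 10^{12}$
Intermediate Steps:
$p{\left(Y \right)} = \frac{277 + Y}{-64 + Y}$
$\left(-3172473 + p{\left(338 \right)}\right) \left(990424 + \left(\left(-1537121 + 1479216\right) + 326391\right)\right) = \left(-3172473 + \frac{277 + 338}{-64 + 338}\right) \left(990424 + \left(\left(-1537121 + 1479216\right) + 326391\right)\right) = \left(-3172473 + \frac{1}{274} \cdot 615\right) \left(990424 + \left(-57905 + 326391\right)\right) = \left(-3172473 + \frac{1}{274} \cdot 615\right) \left(990424 + 268486\right) = \left(-3172473 + \frac{615}{274}\right) 1258910 = \left(- \frac{869256987}{274}\right) 1258910 = - \frac{547158156752085}{137}$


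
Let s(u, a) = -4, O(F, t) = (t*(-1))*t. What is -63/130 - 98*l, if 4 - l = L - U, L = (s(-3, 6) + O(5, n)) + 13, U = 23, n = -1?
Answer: -242123/130 ≈ -1862.5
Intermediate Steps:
O(F, t) = -t² (O(F, t) = (-t)*t = -t²)
L = 8 (L = (-4 - 1*(-1)²) + 13 = (-4 - 1*1) + 13 = (-4 - 1) + 13 = -5 + 13 = 8)
l = 19 (l = 4 - (8 - 1*23) = 4 - (8 - 23) = 4 - 1*(-15) = 4 + 15 = 19)
-63/130 - 98*l = -63/130 - 98*19 = -63*1/130 - 1862 = -63/130 - 1862 = -242123/130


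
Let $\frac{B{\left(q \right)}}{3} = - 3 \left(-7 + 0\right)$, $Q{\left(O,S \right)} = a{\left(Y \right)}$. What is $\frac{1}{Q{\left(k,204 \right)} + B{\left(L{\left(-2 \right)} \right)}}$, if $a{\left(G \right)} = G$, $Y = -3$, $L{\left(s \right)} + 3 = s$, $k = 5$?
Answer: $\frac{1}{60} \approx 0.016667$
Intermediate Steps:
$L{\left(s \right)} = -3 + s$
$Q{\left(O,S \right)} = -3$
$B{\left(q \right)} = 63$ ($B{\left(q \right)} = 3 \left(- 3 \left(-7 + 0\right)\right) = 3 \left(\left(-3\right) \left(-7\right)\right) = 3 \cdot 21 = 63$)
$\frac{1}{Q{\left(k,204 \right)} + B{\left(L{\left(-2 \right)} \right)}} = \frac{1}{-3 + 63} = \frac{1}{60}$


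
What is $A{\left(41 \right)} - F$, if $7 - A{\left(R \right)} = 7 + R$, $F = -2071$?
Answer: $2030$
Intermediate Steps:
$A{\left(R \right)} = - R$ ($A{\left(R \right)} = 7 - \left(7 + R\right) = - R$)
$A{\left(41 \right)} - F = \left(-1\right) 41 - -2071 = -41 + 2071 = 2030$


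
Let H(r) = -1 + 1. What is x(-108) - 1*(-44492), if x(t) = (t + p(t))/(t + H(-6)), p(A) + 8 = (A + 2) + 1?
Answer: 4805357/108 ≈ 44494.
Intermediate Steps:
H(r) = 0
p(A) = -5 + A (p(A) = -8 + ((A + 2) + 1) = -8 + ((2 + A) + 1) = -8 + (3 + A) = -5 + A)
x(t) = (-5 + 2*t)/t (x(t) = (t + (-5 + t))/(t + 0) = (-5 + 2*t)/t)
x(-108) - 1*(-44492) = (2 - 5/(-108)) - 1*(-44492) = (2 - 5*(-1/108)) + 44492 = (2 + 5/108) + 44492 = 221/108 + 44492 = 4805357/108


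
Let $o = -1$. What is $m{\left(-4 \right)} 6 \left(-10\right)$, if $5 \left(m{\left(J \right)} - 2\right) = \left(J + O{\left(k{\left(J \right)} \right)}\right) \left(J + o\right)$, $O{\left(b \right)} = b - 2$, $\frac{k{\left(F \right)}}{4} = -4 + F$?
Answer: $-2400$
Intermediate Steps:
$k{\left(F \right)} = -16 + 4 F$ ($k{\left(F \right)} = 4 \left(-4 + F\right) = -16 + 4 F$)
$O{\left(b \right)} = -2 + b$ ($O{\left(b \right)} = b - 2 = -2 + b$)
$m{\left(J \right)} = 2 + \frac{\left(-1 + J\right) \left(-18 + 5 J\right)}{5}$ ($m{\left(J \right)} = 2 + \frac{\left(J + \left(-2 + \left(-16 + 4 J\right)\right)\right) \left(J - 1\right)}{5} = 2 + \frac{\left(J + \left(-18 + 4 J\right)\right) \left(-1 + J\right)}{5} = 2 + \frac{\left(-18 + 5 J\right) \left(-1 + J\right)}{5} = 2 + \frac{\left(-1 + J\right) \left(-18 + 5 J\right)}{5}$)
$m{\left(-4 \right)} 6 \left(-10\right) = \left(\frac{28}{5} + \left(-4\right)^{2} - - \frac{92}{5}\right) 6 \left(-10\right) = \left(\frac{28}{5} + 16 + \frac{92}{5}\right) \left(-60\right) = 40 \left(-60\right) = -2400$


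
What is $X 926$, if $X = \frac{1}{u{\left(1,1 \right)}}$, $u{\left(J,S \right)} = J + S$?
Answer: $463$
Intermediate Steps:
$X = \frac{1}{2}$ ($X = \frac{1}{1 + 1} = \frac{1}{2} \approx 0.5$)
$X 926 = \frac{1}{2} \cdot 926 = 463$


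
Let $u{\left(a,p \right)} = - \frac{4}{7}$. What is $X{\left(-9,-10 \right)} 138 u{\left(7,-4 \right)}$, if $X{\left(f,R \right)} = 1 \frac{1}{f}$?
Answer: $\frac{184}{21} \approx 8.7619$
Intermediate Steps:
$X{\left(f,R \right)} = \frac{1}{f}$
$u{\left(a,p \right)} = - \frac{4}{7}$ ($u{\left(a,p \right)} = \left(-4\right) \frac{1}{7} = - \frac{4}{7}$)
$X{\left(-9,-10 \right)} 138 u{\left(7,-4 \right)} = \frac{1}{-9} \cdot 138 \left(- \frac{4}{7}\right) = \left(- \frac{1}{9}\right) 138 \left(- \frac{4}{7}\right) = \left(- \frac{46}{3}\right) \left(- \frac{4}{7}\right) = \frac{184}{21}$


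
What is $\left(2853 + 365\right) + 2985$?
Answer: $6203$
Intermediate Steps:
$\left(2853 + 365\right) + 2985 = 3218 + 2985 = 6203$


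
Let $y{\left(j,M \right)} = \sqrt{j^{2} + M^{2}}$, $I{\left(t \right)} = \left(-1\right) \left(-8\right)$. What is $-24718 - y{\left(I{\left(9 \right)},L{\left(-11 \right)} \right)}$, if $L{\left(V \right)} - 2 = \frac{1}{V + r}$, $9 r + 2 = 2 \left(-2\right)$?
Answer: $-24718 - \frac{\sqrt{82889}}{35} \approx -24726.0$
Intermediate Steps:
$I{\left(t \right)} = 8$
$r = - \frac{2}{3}$ ($r = - \frac{2}{9} + \frac{2 \left(-2\right)}{9} = - \frac{2}{9} + \frac{1}{9} \left(-4\right) = - \frac{2}{9} - \frac{4}{9} = - \frac{2}{3} \approx -0.66667$)
$L{\left(V \right)} = 2 + \frac{1}{- \frac{2}{3} + V}$ ($L{\left(V \right)} = 2 + \frac{1}{V - \frac{2}{3}} = 2 + \frac{1}{- \frac{2}{3} + V}$)
$y{\left(j,M \right)} = \sqrt{M^{2} + j^{2}}$
$-24718 - y{\left(I{\left(9 \right)},L{\left(-11 \right)} \right)} = -24718 - \sqrt{\left(\frac{-1 + 6 \left(-11\right)}{-2 + 3 \left(-11\right)}\right)^{2} + 8^{2}} = -24718 - \sqrt{\left(\frac{-1 - 66}{-2 - 33}\right)^{2} + 64} = -24718 - \sqrt{\left(\frac{1}{-35} \left(-67\right)\right)^{2} + 64} = -24718 - \sqrt{\left(\left(- \frac{1}{35}\right) \left(-67\right)\right)^{2} + 64} = -24718 - \sqrt{\left(\frac{67}{35}\right)^{2} + 64} = -24718 - \sqrt{\frac{4489}{1225} + 64} = -24718 - \sqrt{\frac{82889}{1225}} = -24718 - \frac{\sqrt{82889}}{35}$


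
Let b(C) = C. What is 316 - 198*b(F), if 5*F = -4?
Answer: 2372/5 ≈ 474.40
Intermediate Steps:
F = -⅘ (F = (⅕)*(-4) = -⅘ ≈ -0.80000)
316 - 198*b(F) = 316 - 198*(-⅘) = 316 + 792/5 = 2372/5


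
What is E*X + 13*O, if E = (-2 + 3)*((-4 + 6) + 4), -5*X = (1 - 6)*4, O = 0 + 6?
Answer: 102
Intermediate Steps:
O = 6
X = 4 (X = -(1 - 6)*4/5 = -(-1)*4 = -⅕*(-20) = 4)
E = 6 (E = 1*(2 + 4) = 1*6 = 6)
E*X + 13*O = 6*4 + 13*6 = 24 + 78 = 102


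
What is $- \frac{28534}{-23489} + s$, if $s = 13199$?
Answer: $\frac{310059845}{23489} \approx 13200.0$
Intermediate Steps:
$- \frac{28534}{-23489} + s = - \frac{28534}{-23489} + 13199 = \left(-28534\right) \left(- \frac{1}{23489}\right) + 13199 = \frac{28534}{23489} + 13199 = \frac{310059845}{23489}$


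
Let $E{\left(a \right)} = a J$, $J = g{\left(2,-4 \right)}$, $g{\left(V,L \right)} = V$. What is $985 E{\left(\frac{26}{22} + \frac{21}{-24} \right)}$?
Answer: $\frac{26595}{44} \approx 604.43$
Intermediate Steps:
$J = 2$
$E{\left(a \right)} = 2 a$ ($E{\left(a \right)} = a 2 = 2 a$)
$985 E{\left(\frac{26}{22} + \frac{21}{-24} \right)} = 985 \cdot 2 \left(\frac{26}{22} + \frac{21}{-24}\right) = 985 \cdot 2 \left(26 \cdot \frac{1}{22} + 21 \left(- \frac{1}{24}\right)\right) = 985 \cdot 2 \left(\frac{13}{11} - \frac{7}{8}\right) = 985 \cdot 2 \cdot \frac{27}{88} = 985 \cdot \frac{27}{44} = \frac{26595}{44}$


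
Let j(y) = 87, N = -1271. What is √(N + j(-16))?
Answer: 4*I*√74 ≈ 34.409*I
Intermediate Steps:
√(N + j(-16)) = √(-1271 + 87) = √(-1184) = 4*I*√74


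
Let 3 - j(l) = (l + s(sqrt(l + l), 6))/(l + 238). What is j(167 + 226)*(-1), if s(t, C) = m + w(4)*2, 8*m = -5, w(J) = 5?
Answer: -11925/5048 ≈ -2.3623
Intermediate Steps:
m = -5/8 (m = (1/8)*(-5) = -5/8 ≈ -0.62500)
s(t, C) = 75/8 (s(t, C) = -5/8 + 5*2 = -5/8 + 10 = 75/8)
j(l) = 3 - (75/8 + l)/(238 + l) (j(l) = 3 - (l + 75/8)/(l + 238) = 3 - (75/8 + l)/(238 + l))
j(167 + 226)*(-1) = ((5637 + 16*(167 + 226))/(8*(238 + (167 + 226))))*(-1) = ((5637 + 16*393)/(8*(238 + 393)))*(-1) = ((1/8)*(5637 + 6288)/631)*(-1) = ((1/8)*(1/631)*11925)*(-1) = (11925/5048)*(-1) = -11925/5048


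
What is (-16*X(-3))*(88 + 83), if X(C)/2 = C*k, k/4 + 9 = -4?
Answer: -853632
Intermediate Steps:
k = -52 (k = -36 + 4*(-4) = -36 - 16 = -52)
X(C) = -104*C (X(C) = 2*(C*(-52)) = 2*(-52*C) = -104*C)
(-16*X(-3))*(88 + 83) = (-(-1664)*(-3))*(88 + 83) = -16*312*171 = -4992*171 = -853632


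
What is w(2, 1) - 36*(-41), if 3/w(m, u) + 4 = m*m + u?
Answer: 1479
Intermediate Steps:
w(m, u) = 3/(-4 + u + m**2) (w(m, u) = 3/(-4 + (m*m + u)) = 3/(-4 + (m**2 + u)) = 3/(-4 + (u + m**2)) = 3/(-4 + u + m**2))
w(2, 1) - 36*(-41) = 3/(-4 + 1 + 2**2) - 36*(-41) = 3/(-4 + 1 + 4) + 1476 = 3/1 + 1476 = 3*1 + 1476 = 3 + 1476 = 1479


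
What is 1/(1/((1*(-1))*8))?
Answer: -8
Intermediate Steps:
1/(1/((1*(-1))*8)) = 1/(1/(-1*8)) = 1/(1/(-8)) = 1/(-1/8) = -8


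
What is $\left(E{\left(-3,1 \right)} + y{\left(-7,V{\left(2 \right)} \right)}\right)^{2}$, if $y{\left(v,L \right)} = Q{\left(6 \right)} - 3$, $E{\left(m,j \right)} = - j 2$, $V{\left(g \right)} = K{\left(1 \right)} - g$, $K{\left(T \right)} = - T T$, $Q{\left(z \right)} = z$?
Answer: $1$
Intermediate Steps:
$K{\left(T \right)} = - T^{2}$
$V{\left(g \right)} = -1 - g$ ($V{\left(g \right)} = - 1^{2} - g = \left(-1\right) 1 - g = -1 - g$)
$E{\left(m,j \right)} = - 2 j$
$y{\left(v,L \right)} = 3$ ($y{\left(v,L \right)} = 6 - 3 = 3$)
$\left(E{\left(-3,1 \right)} + y{\left(-7,V{\left(2 \right)} \right)}\right)^{2} = \left(\left(-2\right) 1 + 3\right)^{2} = \left(-2 + 3\right)^{2} = 1^{2} = 1$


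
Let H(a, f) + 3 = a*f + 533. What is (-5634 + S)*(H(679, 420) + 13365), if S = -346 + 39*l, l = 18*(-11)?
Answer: -4097925650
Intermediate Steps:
l = -198
H(a, f) = 530 + a*f (H(a, f) = -3 + (a*f + 533) = -3 + (533 + a*f) = 530 + a*f)
S = -8068 (S = -346 + 39*(-198) = -346 - 7722 = -8068)
(-5634 + S)*(H(679, 420) + 13365) = (-5634 - 8068)*((530 + 679*420) + 13365) = -13702*((530 + 285180) + 13365) = -13702*(285710 + 13365) = -13702*299075 = -4097925650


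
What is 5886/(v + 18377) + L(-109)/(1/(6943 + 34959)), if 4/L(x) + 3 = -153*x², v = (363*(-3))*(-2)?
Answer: 1813591204/9341199195 ≈ 0.19415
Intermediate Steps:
v = 2178 (v = -1089*(-2) = 2178)
L(x) = 4/(-3 - 153*x²)
5886/(v + 18377) + L(-109)/(1/(6943 + 34959)) = 5886/(2178 + 18377) + (-4/(3 + 153*(-109)²))/(1/(6943 + 34959)) = 5886/20555 + (-4/(3 + 153*11881))/(1/41902) = 5886*(1/20555) + (-4/(3 + 1817793))/(1/41902) = 5886/20555 - 4/1817796*41902 = 5886/20555 - 4*1/1817796*41902 = 5886/20555 - 1/454449*41902 = 5886/20555 - 41902/454449 = 1813591204/9341199195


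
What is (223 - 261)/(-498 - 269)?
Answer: 38/767 ≈ 0.049544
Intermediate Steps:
(223 - 261)/(-498 - 269) = -38/(-767) = -38*(-1/767) = 38/767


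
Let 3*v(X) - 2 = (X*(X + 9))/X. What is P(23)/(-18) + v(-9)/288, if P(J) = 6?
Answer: -143/432 ≈ -0.33102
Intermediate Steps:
v(X) = 11/3 + X/3 (v(X) = ⅔ + ((X*(X + 9))/X)/3 = ⅔ + ((X*(9 + X))/X)/3 = ⅔ + (9 + X)/3 = ⅔ + (3 + X/3) = 11/3 + X/3)
P(23)/(-18) + v(-9)/288 = 6/(-18) + (11/3 + (⅓)*(-9))/288 = 6*(-1/18) + (11/3 - 3)*(1/288) = -⅓ + (⅔)*(1/288) = -⅓ + 1/432 = -143/432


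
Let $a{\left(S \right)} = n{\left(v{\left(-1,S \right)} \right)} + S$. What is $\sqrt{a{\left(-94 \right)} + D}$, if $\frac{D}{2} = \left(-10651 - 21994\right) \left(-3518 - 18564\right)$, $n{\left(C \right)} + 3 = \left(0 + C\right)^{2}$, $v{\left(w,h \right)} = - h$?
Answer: $\sqrt{1441742519} \approx 37970.0$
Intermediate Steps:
$n{\left(C \right)} = -3 + C^{2}$ ($n{\left(C \right)} = -3 + \left(0 + C\right)^{2} = -3 + C^{2}$)
$D = 1441733780$ ($D = 2 \left(-10651 - 21994\right) \left(-3518 - 18564\right) = 2 \left(\left(-32645\right) \left(-22082\right)\right) = 2 \cdot 720866890 = 1441733780$)
$a{\left(S \right)} = -3 + S + S^{2}$ ($a{\left(S \right)} = \left(-3 + \left(- S\right)^{2}\right) + S = \left(-3 + S^{2}\right) + S = -3 + S + S^{2}$)
$\sqrt{a{\left(-94 \right)} + D} = \sqrt{\left(-3 - 94 + \left(-94\right)^{2}\right) + 1441733780} = \sqrt{\left(-3 - 94 + 8836\right) + 1441733780} = \sqrt{8739 + 1441733780} = \sqrt{1441742519}$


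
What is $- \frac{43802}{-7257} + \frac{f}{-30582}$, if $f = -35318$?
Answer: $\frac{265975915}{36988929} \approx 7.1907$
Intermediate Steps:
$- \frac{43802}{-7257} + \frac{f}{-30582} = - \frac{43802}{-7257} - \frac{35318}{-30582} = \left(-43802\right) \left(- \frac{1}{7257}\right) - - \frac{17659}{15291} = \frac{43802}{7257} + \frac{17659}{15291} = \frac{265975915}{36988929}$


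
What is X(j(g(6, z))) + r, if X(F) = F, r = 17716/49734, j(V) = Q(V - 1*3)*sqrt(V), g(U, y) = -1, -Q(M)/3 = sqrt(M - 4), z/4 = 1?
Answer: 8858/24867 + 6*sqrt(2) ≈ 8.8415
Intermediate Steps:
z = 4 (z = 4*1 = 4)
Q(M) = -3*sqrt(-4 + M) (Q(M) = -3*sqrt(M - 4) = -3*sqrt(-4 + M))
j(V) = -3*sqrt(V)*sqrt(-7 + V) (j(V) = (-3*sqrt(-4 + (V - 1*3)))*sqrt(V) = (-3*sqrt(-4 + (V - 3)))*sqrt(V) = (-3*sqrt(-4 + (-3 + V)))*sqrt(V) = (-3*sqrt(-7 + V))*sqrt(V) = -3*sqrt(V)*sqrt(-7 + V))
r = 8858/24867 (r = 17716*(1/49734) = 8858/24867 ≈ 0.35622)
X(j(g(6, z))) + r = -3*sqrt(-1)*sqrt(-7 - 1) + 8858/24867 = -3*I*sqrt(-8) + 8858/24867 = -3*I*2*I*sqrt(2) + 8858/24867 = 6*sqrt(2) + 8858/24867 = 8858/24867 + 6*sqrt(2)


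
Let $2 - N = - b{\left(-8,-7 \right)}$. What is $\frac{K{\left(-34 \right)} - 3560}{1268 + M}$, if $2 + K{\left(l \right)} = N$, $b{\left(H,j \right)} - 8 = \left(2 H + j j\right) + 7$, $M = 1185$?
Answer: $- \frac{3512}{2453} \approx -1.4317$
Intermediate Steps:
$b{\left(H,j \right)} = 15 + j^{2} + 2 H$ ($b{\left(H,j \right)} = 8 + \left(\left(2 H + j j\right) + 7\right) = 8 + \left(\left(2 H + j^{2}\right) + 7\right) = 8 + \left(\left(j^{2} + 2 H\right) + 7\right) = 8 + \left(7 + j^{2} + 2 H\right) = 15 + j^{2} + 2 H$)
$N = 50$ ($N = 2 - - (15 + \left(-7\right)^{2} + 2 \left(-8\right)) = 2 - - (15 + 49 - 16) = 2 - \left(-1\right) 48 = 2 - -48 = 2 + 48 = 50$)
$K{\left(l \right)} = 48$ ($K{\left(l \right)} = -2 + 50 = 48$)
$\frac{K{\left(-34 \right)} - 3560}{1268 + M} = \frac{48 - 3560}{1268 + 1185} = - \frac{3512}{2453}$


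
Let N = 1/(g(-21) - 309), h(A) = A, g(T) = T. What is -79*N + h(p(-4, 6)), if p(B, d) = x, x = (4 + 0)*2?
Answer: 2719/330 ≈ 8.2394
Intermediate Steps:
x = 8 (x = 4*2 = 8)
p(B, d) = 8
N = -1/330 (N = 1/(-21 - 309) = 1/(-330) = -1/330 ≈ -0.0030303)
-79*N + h(p(-4, 6)) = -79*(-1/330) + 8 = 79/330 + 8 = 2719/330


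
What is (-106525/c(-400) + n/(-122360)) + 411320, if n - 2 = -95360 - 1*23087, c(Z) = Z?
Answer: 20144727857/48944 ≈ 4.1159e+5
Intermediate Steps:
n = -118445 (n = 2 + (-95360 - 1*23087) = 2 + (-95360 - 23087) = 2 - 118447 = -118445)
(-106525/c(-400) + n/(-122360)) + 411320 = (-106525/(-400) - 118445/(-122360)) + 411320 = (-106525*(-1/400) - 118445*(-1/122360)) + 411320 = (4261/16 + 23689/24472) + 411320 = 13081777/48944 + 411320 = 20144727857/48944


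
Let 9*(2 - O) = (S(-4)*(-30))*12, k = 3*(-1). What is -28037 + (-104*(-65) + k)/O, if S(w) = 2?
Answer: -2292277/82 ≈ -27955.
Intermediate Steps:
k = -3
O = 82 (O = 2 - 2*(-30)*12/9 = 2 - (-20)*12/3 = 2 - ⅑*(-720) = 2 + 80 = 82)
-28037 + (-104*(-65) + k)/O = -28037 + (-104*(-65) - 3)/82 = -28037 + (6760 - 3)*(1/82) = -28037 + 6757*(1/82) = -28037 + 6757/82 = -2292277/82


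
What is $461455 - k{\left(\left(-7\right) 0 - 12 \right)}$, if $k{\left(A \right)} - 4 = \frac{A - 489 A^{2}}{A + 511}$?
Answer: $\frac{230334477}{499} \approx 4.6159 \cdot 10^{5}$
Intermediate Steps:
$k{\left(A \right)} = 4 + \frac{A - 489 A^{2}}{511 + A}$ ($k{\left(A \right)} = 4 + \frac{A - 489 A^{2}}{A + 511} = 4 + \frac{A - 489 A^{2}}{511 + A}$)
$461455 - k{\left(\left(-7\right) 0 - 12 \right)} = 461455 - \frac{2044 - 489 \left(\left(-7\right) 0 - 12\right)^{2} + 5 \left(\left(-7\right) 0 - 12\right)}{511 - 12} = 461455 - \frac{2044 - 489 \left(0 - 12\right)^{2} + 5 \left(0 - 12\right)}{511 + \left(0 - 12\right)} = 461455 - \frac{2044 - 489 \left(-12\right)^{2} + 5 \left(-12\right)}{511 - 12} = 461455 - \frac{2044 - 70416 - 60}{499} = 461455 - \frac{1}{499} \left(-68432\right) = 461455 - - \frac{68432}{499} = 461455 + \frac{68432}{499} = \frac{230334477}{499}$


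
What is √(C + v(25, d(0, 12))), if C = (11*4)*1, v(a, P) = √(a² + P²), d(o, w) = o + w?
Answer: √(44 + √769) ≈ 8.4694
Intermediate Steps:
v(a, P) = √(P² + a²)
C = 44 (C = 44*1 = 44)
√(C + v(25, d(0, 12))) = √(44 + √((0 + 12)² + 25²)) = √(44 + √(12² + 625)) = √(44 + √(144 + 625)) = √(44 + √769)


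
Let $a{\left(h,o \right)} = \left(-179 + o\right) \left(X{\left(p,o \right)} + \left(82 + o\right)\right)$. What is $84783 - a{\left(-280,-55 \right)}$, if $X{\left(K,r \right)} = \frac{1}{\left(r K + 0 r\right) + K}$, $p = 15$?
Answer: $\frac{4099532}{45} \approx 91101.0$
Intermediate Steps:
$X{\left(K,r \right)} = \frac{1}{K + K r}$ ($X{\left(K,r \right)} = \frac{1}{\left(K r + 0\right) + K} = \frac{1}{K r + K} = \frac{1}{K + K r}$)
$a{\left(h,o \right)} = \left(-179 + o\right) \left(82 + o + \frac{1}{15 \left(1 + o\right)}\right)$ ($a{\left(h,o \right)} = \left(-179 + o\right) \left(\frac{1}{15 \left(1 + o\right)} + \left(82 + o\right)\right) = \left(-179 + o\right) \left(82 + o + \frac{1}{15 \left(1 + o\right)}\right)$)
$84783 - a{\left(-280,-55 \right)} = 84783 - \frac{-220349 - -12189320 - 1440 \left(-55\right)^{2} + 15 \left(-55\right)^{3}}{15 \left(1 - 55\right)} = 84783 - \frac{-220349 + 12189320 - 4356000 + 15 \left(-166375\right)}{15 \left(-54\right)} = 84783 - \frac{1}{15} \left(- \frac{1}{54}\right) \left(-220349 + 12189320 - 4356000 - 2495625\right) = 84783 - \frac{1}{15} \left(- \frac{1}{54}\right) 5117346 = 84783 - - \frac{284297}{45} = 84783 + \frac{284297}{45} = \frac{4099532}{45}$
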